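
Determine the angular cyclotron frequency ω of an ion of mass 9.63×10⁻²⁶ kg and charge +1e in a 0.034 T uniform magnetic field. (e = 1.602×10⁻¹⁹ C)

ω = |q|B/m.
ω = (1.602×10⁻¹⁹)(0.034)/9.63×10⁻²⁶ ≈ 5.7×10⁴ rad/s.

ω ≈ 5.7×10⁴ rad/s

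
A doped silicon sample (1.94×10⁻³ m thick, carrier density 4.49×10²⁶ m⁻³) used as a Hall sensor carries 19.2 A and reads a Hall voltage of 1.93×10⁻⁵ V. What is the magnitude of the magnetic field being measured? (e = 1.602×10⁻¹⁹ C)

From V_H = IB/(n e t), B = V_H n e t / I.
B = (1.93×10⁻⁵)(4.49×10²⁶)(1.602×10⁻¹⁹)(1.94×10⁻³)/19.2 ≈ 0.140 T.

B ≈ 0.140 T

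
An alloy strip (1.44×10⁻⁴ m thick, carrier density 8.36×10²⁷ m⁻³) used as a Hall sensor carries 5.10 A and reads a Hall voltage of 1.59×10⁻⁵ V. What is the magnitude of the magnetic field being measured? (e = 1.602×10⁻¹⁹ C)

From V_H = IB/(n e t), B = V_H n e t / I.
B = (1.59×10⁻⁵)(8.36×10²⁷)(1.602×10⁻¹⁹)(1.44×10⁻⁴)/5.10 ≈ 0.601 T.

B ≈ 0.601 T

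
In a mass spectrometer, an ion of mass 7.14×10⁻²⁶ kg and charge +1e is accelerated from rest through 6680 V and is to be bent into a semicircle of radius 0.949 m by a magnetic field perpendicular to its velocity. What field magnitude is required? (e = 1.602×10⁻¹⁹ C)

B ≈ 0.0813 T

v = √(2|q|V/m) = √(2·1.602×10⁻¹⁹·6680/7.14×10⁻²⁶) ≈ 1.731×10⁵ m/s.
B = mv/(|q|r) = (7.14×10⁻²⁶)(1.731×10⁵)/((1.602×10⁻¹⁹)(0.949)) ≈ 0.0813 T.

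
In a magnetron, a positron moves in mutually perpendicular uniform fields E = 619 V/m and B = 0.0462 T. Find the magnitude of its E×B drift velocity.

The E×B drift speed is v_d = E/B.
v_d = 619/0.0462 = 1.34×10⁴ m/s.

v_d ≈ 1.34×10⁴ m/s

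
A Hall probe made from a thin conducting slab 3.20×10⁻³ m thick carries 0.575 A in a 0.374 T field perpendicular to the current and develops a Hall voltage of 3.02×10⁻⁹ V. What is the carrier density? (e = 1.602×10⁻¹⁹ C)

n ≈ 1.39×10²⁹ m⁻³

From V_H = IB/(n e t), n = IB/(V_H e t).
n = (0.575)(0.374)/((3.02×10⁻⁹)(1.602×10⁻¹⁹)(3.20×10⁻³)) ≈ 1.39×10²⁹ m⁻³.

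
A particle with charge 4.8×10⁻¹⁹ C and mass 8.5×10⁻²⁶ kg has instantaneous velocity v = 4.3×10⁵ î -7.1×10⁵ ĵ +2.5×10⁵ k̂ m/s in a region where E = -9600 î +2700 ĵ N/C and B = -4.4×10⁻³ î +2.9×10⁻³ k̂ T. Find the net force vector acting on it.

F ≈ (-5.60×10⁻¹⁵, 1.69×10⁻¹⁶, -1.50×10⁻¹⁵) N

v×B = (-2060, -2350, -3120) N/C.
E + v×B = (-1.17×10⁴, 353, -3120) N/C.
F = q(E + v×B) = (4.8×10⁻¹⁹ C)·(-1.17×10⁴, 353, -3120) = (-5.60×10⁻¹⁵, 1.69×10⁻¹⁶, -1.50×10⁻¹⁵) N.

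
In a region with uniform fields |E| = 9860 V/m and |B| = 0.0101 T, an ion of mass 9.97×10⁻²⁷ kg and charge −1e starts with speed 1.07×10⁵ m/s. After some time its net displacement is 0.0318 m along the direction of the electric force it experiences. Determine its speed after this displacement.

v_f ≈ 1.47×10⁵ m/s

B does no work; ΔKE = |q|E d.
½mv_f² = ½mv₀² + |q|Ed = ½(9.97×10⁻²⁷)(1.07×10⁵)² + (1.602×10⁻¹⁹)(9860)(0.0318) ≈ 5.707×10⁻¹⁷ J + 5.023×10⁻¹⁷ J ≈ 1.073×10⁻¹⁶ J.
v_f = √(2·1.073×10⁻¹⁶/9.97×10⁻²⁷) ≈ 1.47×10⁵ m/s.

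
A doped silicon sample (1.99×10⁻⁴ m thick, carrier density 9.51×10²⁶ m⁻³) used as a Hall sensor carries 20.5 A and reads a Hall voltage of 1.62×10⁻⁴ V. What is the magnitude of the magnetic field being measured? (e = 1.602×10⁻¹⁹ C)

From V_H = IB/(n e t), B = V_H n e t / I.
B = (1.62×10⁻⁴)(9.51×10²⁶)(1.602×10⁻¹⁹)(1.99×10⁻⁴)/20.5 ≈ 0.240 T.

B ≈ 0.240 T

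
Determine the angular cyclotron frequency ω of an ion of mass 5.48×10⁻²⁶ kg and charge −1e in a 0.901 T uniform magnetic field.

ω ≈ 2.63×10⁶ rad/s

ω = |q|B/m.
ω = (1.602×10⁻¹⁹)(0.901)/5.48×10⁻²⁶ ≈ 2.63×10⁶ rad/s.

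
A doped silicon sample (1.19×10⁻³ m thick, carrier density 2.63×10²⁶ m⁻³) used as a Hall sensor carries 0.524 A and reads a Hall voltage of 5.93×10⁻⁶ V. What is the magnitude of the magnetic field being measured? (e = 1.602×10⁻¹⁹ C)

From V_H = IB/(n e t), B = V_H n e t / I.
B = (5.93×10⁻⁶)(2.63×10²⁶)(1.602×10⁻¹⁹)(1.19×10⁻³)/0.524 ≈ 0.567 T.

B ≈ 0.567 T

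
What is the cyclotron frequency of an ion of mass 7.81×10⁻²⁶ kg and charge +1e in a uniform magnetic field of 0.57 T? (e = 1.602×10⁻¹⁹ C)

f ≈ 1.9×10⁵ Hz

f = |q|B/(2πm).
f = (1.602×10⁻¹⁹)(0.57)/(2π·7.81×10⁻²⁶) ≈ 1.9×10⁵ Hz.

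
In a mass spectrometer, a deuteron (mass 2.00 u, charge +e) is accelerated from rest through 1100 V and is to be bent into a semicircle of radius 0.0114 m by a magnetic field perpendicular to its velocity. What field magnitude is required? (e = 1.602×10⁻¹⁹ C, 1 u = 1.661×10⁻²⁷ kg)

B ≈ 0.592 T

v = √(2|q|V/m) = √(2·1.602×10⁻¹⁹·1100/3.322×10⁻²⁷) ≈ 3.257×10⁵ m/s.
B = mv/(|q|r) = (3.322×10⁻²⁷)(3.257×10⁵)/((1.602×10⁻¹⁹)(0.0114)) ≈ 0.592 T.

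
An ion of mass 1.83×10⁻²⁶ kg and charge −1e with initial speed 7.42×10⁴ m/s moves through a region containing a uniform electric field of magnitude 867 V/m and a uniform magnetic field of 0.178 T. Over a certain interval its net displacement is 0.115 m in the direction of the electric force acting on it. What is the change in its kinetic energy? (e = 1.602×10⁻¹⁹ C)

The magnetic force is always ⟂ v and does no work; only the electric force changes KE.
ΔKE = F_E · d = |q|E d = (1.602×10⁻¹⁹)(867)(0.115) ≈ 1.60×10⁻¹⁷ J.

ΔKE ≈ 1.60×10⁻¹⁷ J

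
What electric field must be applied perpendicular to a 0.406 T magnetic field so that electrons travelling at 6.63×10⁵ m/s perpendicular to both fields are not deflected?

For straight-line motion qE = qvB, so E = vB.
E = 6.63×10⁵ × 0.406 = 2.69×10⁵ V/m.

E = 2.69×10⁵ V/m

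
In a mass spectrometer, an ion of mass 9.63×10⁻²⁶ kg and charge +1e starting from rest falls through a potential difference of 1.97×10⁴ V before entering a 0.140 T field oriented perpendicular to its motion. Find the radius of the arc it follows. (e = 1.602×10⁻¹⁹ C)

r ≈ 1.10 m

Acceleration: |q|V = ½mv² ⇒ v = √(2|q|V/m) = √(2·1.602×10⁻¹⁹·1.97×10⁴/9.63×10⁻²⁶) ≈ 2.560×10⁵ m/s.
In the field: r = mv/(|q|B) = (9.63×10⁻²⁶)(2.560×10⁵)/((1.602×10⁻¹⁹)(0.140)) ≈ 1.10 m.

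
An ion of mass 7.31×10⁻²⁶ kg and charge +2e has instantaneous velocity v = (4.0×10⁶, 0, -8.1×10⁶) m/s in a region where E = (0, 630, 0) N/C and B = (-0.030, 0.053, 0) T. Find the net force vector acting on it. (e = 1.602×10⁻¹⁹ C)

v×B = (4.29×10⁵, 2.43×10⁵, 2.12×10⁵) N/C.
E + v×B = (4.29×10⁵, 2.44×10⁵, 2.12×10⁵) N/C.
F = q(E + v×B) = (3.204×10⁻¹⁹ C)·(4.29×10⁵, 2.44×10⁵, 2.12×10⁵) = (1.38×10⁻¹³, 7.81×10⁻¹⁴, 6.79×10⁻¹⁴) N.

F ≈ (1.38×10⁻¹³, 7.81×10⁻¹⁴, 6.79×10⁻¹⁴) N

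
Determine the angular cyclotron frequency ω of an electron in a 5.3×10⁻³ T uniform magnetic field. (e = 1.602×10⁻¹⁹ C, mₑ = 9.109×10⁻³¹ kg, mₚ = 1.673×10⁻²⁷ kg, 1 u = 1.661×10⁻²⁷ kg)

ω ≈ 9.3×10⁸ rad/s

ω = |q|B/m.
ω = (1.602×10⁻¹⁹)(5.3×10⁻³)/9.109×10⁻³¹ ≈ 9.3×10⁸ rad/s.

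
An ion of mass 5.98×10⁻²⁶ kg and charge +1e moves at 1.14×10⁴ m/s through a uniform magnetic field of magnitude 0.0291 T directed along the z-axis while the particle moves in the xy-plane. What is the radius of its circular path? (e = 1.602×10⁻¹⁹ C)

r ≈ 0.146 m

The magnetic force provides the centripetal force: |q|vB = mv²/r.
r = mv/(|q|B) = (5.98×10⁻²⁶)(1.14×10⁴)/((1.602×10⁻¹⁹)(0.0291)) ≈ 0.146 m.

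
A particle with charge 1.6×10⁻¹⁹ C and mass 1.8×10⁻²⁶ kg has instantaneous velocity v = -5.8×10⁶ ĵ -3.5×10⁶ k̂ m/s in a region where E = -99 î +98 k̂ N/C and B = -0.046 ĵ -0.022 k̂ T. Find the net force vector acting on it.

v×B = (-3.34×10⁴, 0, 0) N/C.
E + v×B = (-3.35×10⁴, 0, 98.0) N/C.
F = q(E + v×B) = (1.6×10⁻¹⁹ C)·(-3.35×10⁴, 0, 98.0) = (-5.36×10⁻¹⁵, 0, 1.57×10⁻¹⁷) N.

F ≈ (-5.36×10⁻¹⁵, 0, 1.57×10⁻¹⁷) N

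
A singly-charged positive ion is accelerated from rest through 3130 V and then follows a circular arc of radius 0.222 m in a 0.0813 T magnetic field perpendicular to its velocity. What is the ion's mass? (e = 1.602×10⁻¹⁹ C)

Combine |q|V = ½mv² and r = mv/(|q|B): eliminate v to get m = qB²r²/(2V).
m = (1.602×10⁻¹⁹)(0.0813)²(0.222)²/(2·3130) ≈ 8.34×10⁻²⁷ kg.

m ≈ 8.34×10⁻²⁷ kg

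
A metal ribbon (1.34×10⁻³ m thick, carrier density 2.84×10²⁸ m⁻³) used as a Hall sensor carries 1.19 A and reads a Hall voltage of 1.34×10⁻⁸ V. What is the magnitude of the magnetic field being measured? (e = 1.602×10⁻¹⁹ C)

B ≈ 0.0687 T

From V_H = IB/(n e t), B = V_H n e t / I.
B = (1.34×10⁻⁸)(2.84×10²⁸)(1.602×10⁻¹⁹)(1.34×10⁻³)/1.19 ≈ 0.0687 T.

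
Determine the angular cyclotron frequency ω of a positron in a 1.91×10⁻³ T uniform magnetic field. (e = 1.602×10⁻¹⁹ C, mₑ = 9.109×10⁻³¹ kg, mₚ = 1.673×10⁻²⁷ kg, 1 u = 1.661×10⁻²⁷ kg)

ω = |q|B/m.
ω = (1.602×10⁻¹⁹)(1.91×10⁻³)/9.109×10⁻³¹ ≈ 3.36×10⁸ rad/s.

ω ≈ 3.36×10⁸ rad/s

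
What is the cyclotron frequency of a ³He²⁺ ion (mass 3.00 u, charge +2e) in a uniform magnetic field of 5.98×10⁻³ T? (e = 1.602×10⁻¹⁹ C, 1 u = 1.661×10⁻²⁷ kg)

f ≈ 6.12×10⁴ Hz

f = |q|B/(2πm).
f = (3.204×10⁻¹⁹)(5.98×10⁻³)/(2π·4.983×10⁻²⁷) ≈ 6.12×10⁴ Hz.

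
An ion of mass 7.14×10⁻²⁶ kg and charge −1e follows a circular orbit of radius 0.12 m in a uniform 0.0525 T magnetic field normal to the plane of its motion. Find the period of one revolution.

The cyclotron period depends only on m, q, B: T = 2πm/(|q|B).
T = 2π(7.14×10⁻²⁶)/((1.602×10⁻¹⁹)(0.0525)) ≈ 5.33×10⁻⁵ s.

T ≈ 5.33×10⁻⁵ s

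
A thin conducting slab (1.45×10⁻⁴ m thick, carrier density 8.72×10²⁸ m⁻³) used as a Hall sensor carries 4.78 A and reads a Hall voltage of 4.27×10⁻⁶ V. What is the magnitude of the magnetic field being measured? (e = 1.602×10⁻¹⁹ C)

B ≈ 1.81 T

From V_H = IB/(n e t), B = V_H n e t / I.
B = (4.27×10⁻⁶)(8.72×10²⁸)(1.602×10⁻¹⁹)(1.45×10⁻⁴)/4.78 ≈ 1.81 T.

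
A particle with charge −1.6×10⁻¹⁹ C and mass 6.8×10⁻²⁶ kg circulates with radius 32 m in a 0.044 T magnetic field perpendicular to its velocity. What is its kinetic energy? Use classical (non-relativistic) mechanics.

v = |q|Br/m, then KE = ½mv² = (qBr)²/(2m).
v = (1.6×10⁻¹⁹)(0.044)(32)/6.8×10⁻²⁶ ≈ 3.313×10⁶ m/s.
KE = ½(6.8×10⁻²⁶)(3.313×10⁶)² ≈ 3.7×10⁻¹³ J = 2.3×10⁶ eV.

KE ≈ 2.3×10⁶ eV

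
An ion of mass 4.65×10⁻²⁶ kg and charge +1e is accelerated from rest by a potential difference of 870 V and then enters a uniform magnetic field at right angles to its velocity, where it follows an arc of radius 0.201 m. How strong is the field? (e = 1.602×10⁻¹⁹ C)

B ≈ 0.112 T

v = √(2|q|V/m) = √(2·1.602×10⁻¹⁹·870/4.65×10⁻²⁶) ≈ 7.742×10⁴ m/s.
B = mv/(|q|r) = (4.65×10⁻²⁶)(7.742×10⁴)/((1.602×10⁻¹⁹)(0.201)) ≈ 0.112 T.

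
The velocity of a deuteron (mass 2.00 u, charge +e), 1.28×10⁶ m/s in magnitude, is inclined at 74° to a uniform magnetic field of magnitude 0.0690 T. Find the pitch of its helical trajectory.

v∥ = v cosθ = 1.28×10⁶·cos74° ≈ 3.528×10⁵ m/s.
T = 2πm/(|q|B) = 2π(3.322×10⁻²⁷)/((1.602×10⁻¹⁹)(0.0690)) ≈ 1.888×10⁻⁶ s.
pitch = v∥ T = (3.528×10⁵)(1.888×10⁻⁶) ≈ 0.666 m.

p ≈ 0.666 m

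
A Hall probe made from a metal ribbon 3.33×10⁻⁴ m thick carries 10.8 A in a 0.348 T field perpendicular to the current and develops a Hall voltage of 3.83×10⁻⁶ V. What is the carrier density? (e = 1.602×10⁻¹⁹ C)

n ≈ 1.84×10²⁸ m⁻³

From V_H = IB/(n e t), n = IB/(V_H e t).
n = (10.8)(0.348)/((3.83×10⁻⁶)(1.602×10⁻¹⁹)(3.33×10⁻⁴)) ≈ 1.84×10²⁸ m⁻³.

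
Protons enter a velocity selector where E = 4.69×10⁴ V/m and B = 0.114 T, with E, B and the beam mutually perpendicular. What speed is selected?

Straight-line motion ⇒ electric and magnetic forces cancel, so E = vB.
v = E/B = 4.69×10⁴/0.114 = 4.11×10⁵ m/s.

v = 4.11×10⁵ m/s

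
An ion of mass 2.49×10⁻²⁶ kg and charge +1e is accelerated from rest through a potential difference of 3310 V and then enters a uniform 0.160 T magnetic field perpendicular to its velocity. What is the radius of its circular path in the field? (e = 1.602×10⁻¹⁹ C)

Acceleration: |q|V = ½mv² ⇒ v = √(2|q|V/m) = √(2·1.602×10⁻¹⁹·3310/2.49×10⁻²⁶) ≈ 2.064×10⁵ m/s.
In the field: r = mv/(|q|B) = (2.49×10⁻²⁶)(2.064×10⁵)/((1.602×10⁻¹⁹)(0.160)) ≈ 0.200 m.

r ≈ 0.200 m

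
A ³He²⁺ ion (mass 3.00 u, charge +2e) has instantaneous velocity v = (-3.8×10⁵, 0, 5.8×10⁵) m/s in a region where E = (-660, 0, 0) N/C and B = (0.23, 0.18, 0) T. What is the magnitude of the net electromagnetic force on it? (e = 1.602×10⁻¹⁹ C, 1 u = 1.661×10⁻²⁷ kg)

|F| ≈ 5.87×10⁻¹⁴ N

v×B = (-1.04×10⁵, 1.33×10⁵, -6.84×10⁴) N/C.
E + v×B = (-1.05×10⁵, 1.33×10⁵, -6.84×10⁴) N/C.
F = q(E + v×B) = (3.204×10⁻¹⁹ C)·(-1.05×10⁵, 1.33×10⁵, -6.84×10⁴) = (-3.37×10⁻¹⁴, 4.27×10⁻¹⁴, -2.19×10⁻¹⁴) N.
|F| = 5.87×10⁻¹⁴ N.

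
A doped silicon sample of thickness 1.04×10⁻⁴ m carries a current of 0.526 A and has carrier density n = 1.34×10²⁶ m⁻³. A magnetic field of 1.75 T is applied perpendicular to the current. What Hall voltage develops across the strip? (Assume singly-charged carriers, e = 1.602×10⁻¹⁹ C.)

V_H ≈ 4.12×10⁻⁴ V

V_H = IB/(n e t).
V_H = (0.526)(1.75)/((1.34×10²⁶)(1.602×10⁻¹⁹)(1.04×10⁻⁴)) ≈ 4.12×10⁻⁴ V.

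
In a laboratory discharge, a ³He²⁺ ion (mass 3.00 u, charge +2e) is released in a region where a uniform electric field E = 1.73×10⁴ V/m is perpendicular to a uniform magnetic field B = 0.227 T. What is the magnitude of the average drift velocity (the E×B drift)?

v_d ≈ 7.62×10⁴ m/s

The E×B drift speed is v_d = E/B.
v_d = 1.73×10⁴/0.227 = 7.62×10⁴ m/s.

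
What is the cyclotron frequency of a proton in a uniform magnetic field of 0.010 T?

f ≈ 1.5×10⁵ Hz

f = |q|B/(2πm).
f = (1.602×10⁻¹⁹)(0.010)/(2π·1.673×10⁻²⁷) ≈ 1.5×10⁵ Hz.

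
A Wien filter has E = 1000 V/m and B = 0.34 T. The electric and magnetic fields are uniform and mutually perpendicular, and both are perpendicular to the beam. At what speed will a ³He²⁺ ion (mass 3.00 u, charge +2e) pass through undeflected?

For undeflected motion the electric and magnetic forces balance: qE = qvB.
v = E/B = 1000/0.34 = 2900 m/s.

v = 2900 m/s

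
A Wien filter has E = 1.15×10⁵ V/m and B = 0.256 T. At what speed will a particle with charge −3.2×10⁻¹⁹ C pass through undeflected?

v = 4.49×10⁵ m/s

Zero net Lorentz force requires |qE| = |q v×B|, i.e. E = vB.
v = E/B = 1.15×10⁵/0.256 = 4.49×10⁵ m/s.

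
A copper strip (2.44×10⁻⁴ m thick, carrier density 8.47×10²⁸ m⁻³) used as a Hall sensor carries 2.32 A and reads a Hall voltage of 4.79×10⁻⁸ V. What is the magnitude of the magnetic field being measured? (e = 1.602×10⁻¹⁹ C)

B ≈ 0.0684 T

From V_H = IB/(n e t), B = V_H n e t / I.
B = (4.79×10⁻⁸)(8.47×10²⁸)(1.602×10⁻¹⁹)(2.44×10⁻⁴)/2.32 ≈ 0.0684 T.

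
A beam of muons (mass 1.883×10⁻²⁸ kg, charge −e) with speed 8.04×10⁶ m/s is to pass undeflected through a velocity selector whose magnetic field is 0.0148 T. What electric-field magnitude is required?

E = 1.19×10⁵ V/m

For straight-line motion qE = qvB, so E = vB.
E = 8.04×10⁶ × 0.0148 = 1.19×10⁵ V/m.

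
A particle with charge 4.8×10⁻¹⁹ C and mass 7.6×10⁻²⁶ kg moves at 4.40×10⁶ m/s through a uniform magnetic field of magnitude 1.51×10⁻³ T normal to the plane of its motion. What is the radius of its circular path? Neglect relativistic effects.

r ≈ 461 m

The magnetic force provides the centripetal force: |q|vB = mv²/r.
r = mv/(|q|B) = (7.6×10⁻²⁶)(4.40×10⁶)/((4.8×10⁻¹⁹)(1.51×10⁻³)) ≈ 461 m.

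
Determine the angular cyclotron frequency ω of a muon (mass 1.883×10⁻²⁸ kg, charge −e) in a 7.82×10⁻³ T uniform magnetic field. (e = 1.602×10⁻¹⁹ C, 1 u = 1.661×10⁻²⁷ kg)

ω ≈ 6.65×10⁶ rad/s

ω = |q|B/m.
ω = (1.602×10⁻¹⁹)(7.82×10⁻³)/1.883×10⁻²⁸ ≈ 6.65×10⁶ rad/s.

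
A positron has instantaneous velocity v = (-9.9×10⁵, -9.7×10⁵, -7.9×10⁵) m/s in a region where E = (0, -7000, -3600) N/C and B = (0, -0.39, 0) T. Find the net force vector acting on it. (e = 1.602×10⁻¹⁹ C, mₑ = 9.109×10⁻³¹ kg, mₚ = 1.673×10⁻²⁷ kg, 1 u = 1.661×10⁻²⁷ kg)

v×B = (-3.08×10⁵, 0, 3.86×10⁵) N/C.
E + v×B = (-3.08×10⁵, -7000, 3.82×10⁵) N/C.
F = q(E + v×B) = (1.602×10⁻¹⁹ C)·(-3.08×10⁵, -7000, 3.82×10⁵) = (-4.94×10⁻¹⁴, -1.12×10⁻¹⁵, 6.13×10⁻¹⁴) N.

F ≈ (-4.94×10⁻¹⁴, -1.12×10⁻¹⁵, 6.13×10⁻¹⁴) N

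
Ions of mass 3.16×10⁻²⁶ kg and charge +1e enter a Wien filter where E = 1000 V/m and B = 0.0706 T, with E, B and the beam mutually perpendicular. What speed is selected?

v = 1.42×10⁴ m/s

Zero net Lorentz force requires |qE| = |q v×B|, i.e. E = vB.
v = E/B = 1000/0.0706 = 1.42×10⁴ m/s.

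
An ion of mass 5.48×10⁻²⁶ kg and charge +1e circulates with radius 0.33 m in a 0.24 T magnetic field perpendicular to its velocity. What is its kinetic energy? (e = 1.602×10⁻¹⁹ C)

KE ≈ 9200 eV

v = |q|Br/m, then KE = ½mv² = (qBr)²/(2m).
v = (1.602×10⁻¹⁹)(0.24)(0.33)/5.48×10⁻²⁶ ≈ 2.315×10⁵ m/s.
KE = ½(5.48×10⁻²⁶)(2.315×10⁵)² ≈ 1.5×10⁻¹⁵ J = 9200 eV.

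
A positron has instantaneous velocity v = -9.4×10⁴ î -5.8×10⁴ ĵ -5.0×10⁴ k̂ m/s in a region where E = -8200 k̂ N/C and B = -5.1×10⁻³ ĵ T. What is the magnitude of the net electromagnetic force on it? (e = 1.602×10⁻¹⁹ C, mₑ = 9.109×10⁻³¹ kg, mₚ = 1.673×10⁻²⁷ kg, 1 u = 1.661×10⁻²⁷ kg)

v×B = (-255, 0, 479) N/C.
E + v×B = (-255, 0, -7720) N/C.
F = q(E + v×B) = (1.602×10⁻¹⁹ C)·(-255, 0, -7720) = (-4.09×10⁻¹⁷, 0, -1.24×10⁻¹⁵) N.
|F| = 1.24×10⁻¹⁵ N.

|F| ≈ 1.24×10⁻¹⁵ N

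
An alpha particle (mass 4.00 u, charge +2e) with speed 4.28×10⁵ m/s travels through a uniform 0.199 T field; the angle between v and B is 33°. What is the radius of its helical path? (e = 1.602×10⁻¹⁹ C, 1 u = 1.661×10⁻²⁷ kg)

r ≈ 0.0243 m

v⊥ = v sinθ = 4.28×10⁵·sin33° ≈ 2.331×10⁵ m/s.
r = m v⊥/(|q|B) = (6.644×10⁻²⁷)(2.331×10⁵)/((3.204×10⁻¹⁹)(0.199)) ≈ 0.0243 m.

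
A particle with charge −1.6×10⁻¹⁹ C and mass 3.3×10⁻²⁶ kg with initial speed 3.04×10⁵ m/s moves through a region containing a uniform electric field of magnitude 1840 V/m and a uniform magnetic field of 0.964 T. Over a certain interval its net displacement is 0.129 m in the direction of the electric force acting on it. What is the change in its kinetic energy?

ΔKE ≈ 3.80×10⁻¹⁷ J

The magnetic force is always ⟂ v and does no work; only the electric force changes KE.
ΔKE = F_E · d = |q|E d = (1.6×10⁻¹⁹)(1840)(0.129) ≈ 3.80×10⁻¹⁷ J.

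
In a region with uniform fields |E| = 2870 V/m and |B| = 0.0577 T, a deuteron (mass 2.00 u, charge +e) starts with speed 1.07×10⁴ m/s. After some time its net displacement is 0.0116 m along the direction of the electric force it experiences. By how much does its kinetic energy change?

ΔKE ≈ 5.33×10⁻¹⁸ J

The magnetic force is always ⟂ v and does no work; only the electric force changes KE.
ΔKE = F_E · d = |q|E d = (1.602×10⁻¹⁹)(2870)(0.0116) ≈ 5.33×10⁻¹⁸ J.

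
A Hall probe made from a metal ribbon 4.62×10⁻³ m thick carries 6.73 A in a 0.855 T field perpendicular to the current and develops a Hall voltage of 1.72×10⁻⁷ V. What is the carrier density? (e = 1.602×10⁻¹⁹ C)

n ≈ 4.52×10²⁸ m⁻³

From V_H = IB/(n e t), n = IB/(V_H e t).
n = (6.73)(0.855)/((1.72×10⁻⁷)(1.602×10⁻¹⁹)(4.62×10⁻³)) ≈ 4.52×10²⁸ m⁻³.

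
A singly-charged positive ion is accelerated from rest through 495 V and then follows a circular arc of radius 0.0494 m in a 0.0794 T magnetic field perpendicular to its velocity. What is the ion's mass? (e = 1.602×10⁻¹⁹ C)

Combine |q|V = ½mv² and r = mv/(|q|B): eliminate v to get m = qB²r²/(2V).
m = (1.602×10⁻¹⁹)(0.0794)²(0.0494)²/(2·495) ≈ 2.49×10⁻²⁷ kg.

m ≈ 2.49×10⁻²⁷ kg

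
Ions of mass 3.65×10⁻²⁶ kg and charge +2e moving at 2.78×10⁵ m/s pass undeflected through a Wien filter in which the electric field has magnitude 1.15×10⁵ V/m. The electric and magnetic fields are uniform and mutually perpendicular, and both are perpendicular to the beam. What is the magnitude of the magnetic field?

Balance of forces in the selector: qE = qvB ⇒ B = E/v.
B = 1.15×10⁵/2.78×10⁵ = 0.414 T.

B = 0.414 T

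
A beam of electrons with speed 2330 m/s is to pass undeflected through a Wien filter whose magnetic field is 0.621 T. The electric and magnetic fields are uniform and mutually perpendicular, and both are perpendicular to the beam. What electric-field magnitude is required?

For straight-line motion qE = qvB, so E = vB.
E = 2330 × 0.621 = 1450 V/m.

E = 1450 V/m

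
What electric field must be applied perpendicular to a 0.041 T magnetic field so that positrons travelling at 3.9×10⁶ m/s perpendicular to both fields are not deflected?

For straight-line motion qE = qvB, so E = vB.
E = 3.9×10⁶ × 0.041 = 1.6×10⁵ V/m.

E = 1.6×10⁵ V/m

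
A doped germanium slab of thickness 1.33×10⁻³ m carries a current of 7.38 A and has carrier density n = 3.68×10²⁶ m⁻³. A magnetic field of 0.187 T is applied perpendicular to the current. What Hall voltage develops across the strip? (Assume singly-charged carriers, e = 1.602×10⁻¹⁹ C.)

V_H ≈ 1.76×10⁻⁵ V

V_H = IB/(n e t).
V_H = (7.38)(0.187)/((3.68×10²⁶)(1.602×10⁻¹⁹)(1.33×10⁻³)) ≈ 1.76×10⁻⁵ V.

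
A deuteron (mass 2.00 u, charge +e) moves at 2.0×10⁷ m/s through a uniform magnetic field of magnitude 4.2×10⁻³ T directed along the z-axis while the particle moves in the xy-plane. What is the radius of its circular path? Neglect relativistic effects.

r ≈ 99 m

The magnetic force provides the centripetal force: |q|vB = mv²/r.
r = mv/(|q|B) = (3.322×10⁻²⁷)(2.0×10⁷)/((1.602×10⁻¹⁹)(4.2×10⁻³)) ≈ 99 m.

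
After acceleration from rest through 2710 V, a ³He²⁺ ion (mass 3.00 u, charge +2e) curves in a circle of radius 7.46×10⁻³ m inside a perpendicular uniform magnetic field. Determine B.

B ≈ 1.23 T

v = √(2|q|V/m) = √(2·3.204×10⁻¹⁹·2710/4.983×10⁻²⁷) ≈ 5.903×10⁵ m/s.
B = mv/(|q|r) = (4.983×10⁻²⁷)(5.903×10⁵)/((3.204×10⁻¹⁹)(7.46×10⁻³)) ≈ 1.23 T.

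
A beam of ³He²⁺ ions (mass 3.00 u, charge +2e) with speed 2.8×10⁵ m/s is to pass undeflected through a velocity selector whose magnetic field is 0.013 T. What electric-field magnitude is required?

E = 3600 V/m

For straight-line motion qE = qvB, so E = vB.
E = 2.8×10⁵ × 0.013 = 3600 V/m.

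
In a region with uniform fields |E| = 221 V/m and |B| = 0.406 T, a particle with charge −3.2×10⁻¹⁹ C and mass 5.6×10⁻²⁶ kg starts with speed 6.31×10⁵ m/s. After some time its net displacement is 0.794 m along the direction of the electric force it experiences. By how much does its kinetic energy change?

ΔKE ≈ 5.62×10⁻¹⁷ J

The magnetic force is always ⟂ v and does no work; only the electric force changes KE.
ΔKE = F_E · d = |q|E d = (3.2×10⁻¹⁹)(221)(0.794) ≈ 5.62×10⁻¹⁷ J.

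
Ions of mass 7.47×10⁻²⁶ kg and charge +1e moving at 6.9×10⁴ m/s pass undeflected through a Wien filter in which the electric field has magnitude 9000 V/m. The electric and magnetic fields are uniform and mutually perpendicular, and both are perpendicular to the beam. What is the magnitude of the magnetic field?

B = 0.13 T

Balance of forces in the selector: qE = qvB ⇒ B = E/v.
B = 9000/6.9×10⁴ = 0.13 T.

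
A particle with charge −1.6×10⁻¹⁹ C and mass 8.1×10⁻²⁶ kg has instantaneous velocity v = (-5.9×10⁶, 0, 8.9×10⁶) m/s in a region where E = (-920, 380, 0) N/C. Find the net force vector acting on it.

F ≈ (1.47×10⁻¹⁶, -6.08×10⁻¹⁷, 0) N

Only an electric field acts, so F = qE = (−1.6×10⁻¹⁹ C)·(-920, 380, 0) = (1.47×10⁻¹⁶, -6.08×10⁻¹⁷, 0) N.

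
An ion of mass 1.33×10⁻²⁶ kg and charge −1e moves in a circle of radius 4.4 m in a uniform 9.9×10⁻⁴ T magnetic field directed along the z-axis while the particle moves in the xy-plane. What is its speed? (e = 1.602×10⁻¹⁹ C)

From |q|vB = mv²/r, v = |q|Br/m.
v = (1.602×10⁻¹⁹)(9.9×10⁻⁴)(4.4)/1.33×10⁻²⁶ ≈ 5.2×10⁴ m/s.

v ≈ 5.2×10⁴ m/s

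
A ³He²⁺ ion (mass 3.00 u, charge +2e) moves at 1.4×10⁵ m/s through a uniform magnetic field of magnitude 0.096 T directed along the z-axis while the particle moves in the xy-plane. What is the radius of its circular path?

The magnetic force provides the centripetal force: |q|vB = mv²/r.
r = mv/(|q|B) = (4.983×10⁻²⁷)(1.4×10⁵)/((3.204×10⁻¹⁹)(0.096)) ≈ 0.023 m.

r ≈ 0.023 m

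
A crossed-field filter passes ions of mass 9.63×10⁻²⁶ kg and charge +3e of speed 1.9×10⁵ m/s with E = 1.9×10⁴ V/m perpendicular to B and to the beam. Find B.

Balance of forces in the selector: qE = qvB ⇒ B = E/v.
B = 1.9×10⁴/1.9×10⁵ = 0.10 T.

B = 0.10 T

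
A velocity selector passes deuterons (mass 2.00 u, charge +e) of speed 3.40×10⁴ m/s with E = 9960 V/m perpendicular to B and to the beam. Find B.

Balance of forces in the selector: qE = qvB ⇒ B = E/v.
B = 9960/3.40×10⁴ = 0.293 T.

B = 0.293 T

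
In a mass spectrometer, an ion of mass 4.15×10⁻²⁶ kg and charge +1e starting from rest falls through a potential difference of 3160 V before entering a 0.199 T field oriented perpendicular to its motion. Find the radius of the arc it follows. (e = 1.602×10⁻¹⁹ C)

r ≈ 0.203 m

Acceleration: |q|V = ½mv² ⇒ v = √(2|q|V/m) = √(2·1.602×10⁻¹⁹·3160/4.15×10⁻²⁶) ≈ 1.562×10⁵ m/s.
In the field: r = mv/(|q|B) = (4.15×10⁻²⁶)(1.562×10⁵)/((1.602×10⁻¹⁹)(0.199)) ≈ 0.203 m.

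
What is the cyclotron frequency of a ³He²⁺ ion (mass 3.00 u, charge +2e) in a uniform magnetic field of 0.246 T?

f ≈ 2.52×10⁶ Hz

f = |q|B/(2πm).
f = (3.204×10⁻¹⁹)(0.246)/(2π·4.983×10⁻²⁷) ≈ 2.52×10⁶ Hz.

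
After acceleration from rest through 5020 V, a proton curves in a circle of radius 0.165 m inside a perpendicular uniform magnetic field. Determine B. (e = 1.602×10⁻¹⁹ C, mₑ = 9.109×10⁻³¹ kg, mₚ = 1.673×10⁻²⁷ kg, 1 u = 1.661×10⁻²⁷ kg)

v = √(2|q|V/m) = √(2·1.602×10⁻¹⁹·5020/1.673×10⁻²⁷) ≈ 9.805×10⁵ m/s.
B = mv/(|q|r) = (1.673×10⁻²⁷)(9.805×10⁵)/((1.602×10⁻¹⁹)(0.165)) ≈ 0.0621 T.

B ≈ 0.0621 T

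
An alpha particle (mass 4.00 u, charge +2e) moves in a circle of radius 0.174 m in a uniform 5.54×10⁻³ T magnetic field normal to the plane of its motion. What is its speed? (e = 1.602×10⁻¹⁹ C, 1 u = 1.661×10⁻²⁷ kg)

From |q|vB = mv²/r, v = |q|Br/m.
v = (3.204×10⁻¹⁹)(5.54×10⁻³)(0.174)/6.644×10⁻²⁷ ≈ 4.65×10⁴ m/s.

v ≈ 4.65×10⁴ m/s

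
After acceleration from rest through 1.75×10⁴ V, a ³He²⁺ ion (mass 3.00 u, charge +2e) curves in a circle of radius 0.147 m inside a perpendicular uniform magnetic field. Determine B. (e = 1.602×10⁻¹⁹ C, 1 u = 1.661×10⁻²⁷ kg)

B ≈ 0.159 T

v = √(2|q|V/m) = √(2·3.204×10⁻¹⁹·1.75×10⁴/4.983×10⁻²⁷) ≈ 1.500×10⁶ m/s.
B = mv/(|q|r) = (4.983×10⁻²⁷)(1.500×10⁶)/((3.204×10⁻¹⁹)(0.147)) ≈ 0.159 T.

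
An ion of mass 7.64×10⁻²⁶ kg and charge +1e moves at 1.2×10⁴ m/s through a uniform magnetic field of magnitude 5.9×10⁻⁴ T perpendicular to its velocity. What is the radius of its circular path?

The magnetic force provides the centripetal force: |q|vB = mv²/r.
r = mv/(|q|B) = (7.64×10⁻²⁶)(1.2×10⁴)/((1.602×10⁻¹⁹)(5.9×10⁻⁴)) ≈ 9.7 m.

r ≈ 9.7 m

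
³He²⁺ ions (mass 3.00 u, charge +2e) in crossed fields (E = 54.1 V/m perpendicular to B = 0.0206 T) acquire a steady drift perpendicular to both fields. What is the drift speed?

In crossed fields the guiding centre drifts at v_d = |E×B|/B² = E/B, independent of charge and mass.
v_d = 54.1/0.0206 = 2630 m/s.

v_d ≈ 2630 m/s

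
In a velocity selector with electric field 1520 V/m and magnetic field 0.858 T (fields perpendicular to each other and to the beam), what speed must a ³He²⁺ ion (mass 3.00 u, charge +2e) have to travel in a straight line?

Zero net Lorentz force requires |qE| = |q v×B|, i.e. E = vB.
v = E/B = 1520/0.858 = 1770 m/s.
The result is independent of the particle's charge and mass.

v = 1770 m/s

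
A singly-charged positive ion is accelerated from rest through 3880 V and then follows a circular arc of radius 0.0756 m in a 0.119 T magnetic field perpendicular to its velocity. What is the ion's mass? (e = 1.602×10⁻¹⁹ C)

Combine |q|V = ½mv² and r = mv/(|q|B): eliminate v to get m = qB²r²/(2V).
m = (1.602×10⁻¹⁹)(0.119)²(0.0756)²/(2·3880) ≈ 1.67×10⁻²⁷ kg.

m ≈ 1.67×10⁻²⁷ kg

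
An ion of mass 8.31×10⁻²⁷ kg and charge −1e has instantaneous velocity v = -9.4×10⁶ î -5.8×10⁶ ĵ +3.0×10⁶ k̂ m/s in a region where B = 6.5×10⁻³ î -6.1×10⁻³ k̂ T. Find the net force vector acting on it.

F ≈ (-5.67×10⁻¹⁵, 6.06×10⁻¹⁵, -6.04×10⁻¹⁵) N

v×B = (3.54×10⁴, -3.78×10⁴, 3.77×10⁴) N/C.
F = q v×B = (−1.602×10⁻¹⁹ C)·(3.54×10⁴, -3.78×10⁴, 3.77×10⁴) = (-5.67×10⁻¹⁵, 6.06×10⁻¹⁵, -6.04×10⁻¹⁵) N.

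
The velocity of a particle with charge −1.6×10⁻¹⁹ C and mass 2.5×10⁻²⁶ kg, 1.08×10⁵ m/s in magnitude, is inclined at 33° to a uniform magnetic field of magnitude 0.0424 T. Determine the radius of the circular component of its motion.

v⊥ = v sinθ = 1.08×10⁵·sin33° ≈ 5.882×10⁴ m/s.
r = m v⊥/(|q|B) = (2.5×10⁻²⁶)(5.882×10⁴)/((1.6×10⁻¹⁹)(0.0424)) ≈ 0.217 m.

r ≈ 0.217 m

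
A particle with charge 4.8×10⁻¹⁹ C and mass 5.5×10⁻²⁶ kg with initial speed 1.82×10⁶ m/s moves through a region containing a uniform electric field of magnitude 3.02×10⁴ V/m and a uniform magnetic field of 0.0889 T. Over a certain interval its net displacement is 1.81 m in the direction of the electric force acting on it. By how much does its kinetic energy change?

The magnetic force is always ⟂ v and does no work; only the electric force changes KE.
ΔKE = F_E · d = |q|E d = (4.8×10⁻¹⁹)(3.02×10⁴)(1.81) ≈ 2.62×10⁻¹⁴ J.

ΔKE ≈ 2.62×10⁻¹⁴ J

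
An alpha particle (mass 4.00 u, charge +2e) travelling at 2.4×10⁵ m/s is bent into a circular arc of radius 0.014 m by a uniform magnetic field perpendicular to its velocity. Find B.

B ≈ 0.36 T

From |q|vB = mv²/r, B = mv/(|q|r).
B = (6.644×10⁻²⁷)(2.4×10⁵)/((3.204×10⁻¹⁹)(0.014)) ≈ 0.36 T.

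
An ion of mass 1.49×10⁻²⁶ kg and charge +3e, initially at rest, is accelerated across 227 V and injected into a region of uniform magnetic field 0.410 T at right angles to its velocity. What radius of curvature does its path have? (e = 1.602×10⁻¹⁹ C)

r ≈ 9.15×10⁻³ m

Acceleration: |q|V = ½mv² ⇒ v = √(2|q|V/m) = √(2·4.806×10⁻¹⁹·227/1.49×10⁻²⁶) ≈ 1.210×10⁵ m/s.
In the field: r = mv/(|q|B) = (1.49×10⁻²⁶)(1.210×10⁵)/((4.806×10⁻¹⁹)(0.410)) ≈ 9.15×10⁻³ m.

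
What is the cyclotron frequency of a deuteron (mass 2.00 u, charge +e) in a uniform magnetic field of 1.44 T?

f ≈ 1.11×10⁷ Hz

f = |q|B/(2πm).
f = (1.602×10⁻¹⁹)(1.44)/(2π·3.322×10⁻²⁷) ≈ 1.11×10⁷ Hz.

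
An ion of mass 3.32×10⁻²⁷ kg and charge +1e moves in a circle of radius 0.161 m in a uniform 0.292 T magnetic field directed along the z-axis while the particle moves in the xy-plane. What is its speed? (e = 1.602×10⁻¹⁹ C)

From |q|vB = mv²/r, v = |q|Br/m.
v = (1.602×10⁻¹⁹)(0.292)(0.161)/3.32×10⁻²⁷ ≈ 2.27×10⁶ m/s.

v ≈ 2.27×10⁶ m/s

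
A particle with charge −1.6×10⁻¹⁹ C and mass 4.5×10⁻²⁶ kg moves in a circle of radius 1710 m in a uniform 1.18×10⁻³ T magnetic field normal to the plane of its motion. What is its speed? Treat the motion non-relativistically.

v ≈ 7.17×10⁶ m/s

From |q|vB = mv²/r, v = |q|Br/m.
v = (1.6×10⁻¹⁹)(1.18×10⁻³)(1710)/4.5×10⁻²⁶ ≈ 7.17×10⁶ m/s.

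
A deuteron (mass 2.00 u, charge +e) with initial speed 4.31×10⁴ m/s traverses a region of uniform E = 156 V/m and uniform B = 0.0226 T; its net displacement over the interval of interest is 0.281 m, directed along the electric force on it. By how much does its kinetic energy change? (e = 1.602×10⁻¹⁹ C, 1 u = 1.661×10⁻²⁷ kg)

The magnetic force is always ⟂ v and does no work; only the electric force changes KE.
ΔKE = F_E · d = |q|E d = (1.602×10⁻¹⁹)(156)(0.281) ≈ 7.02×10⁻¹⁸ J.

ΔKE ≈ 7.02×10⁻¹⁸ J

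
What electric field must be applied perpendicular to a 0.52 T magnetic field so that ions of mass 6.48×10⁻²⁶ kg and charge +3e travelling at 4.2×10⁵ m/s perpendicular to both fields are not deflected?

For straight-line motion qE = qvB, so E = vB.
E = 4.2×10⁵ × 0.52 = 2.2×10⁵ V/m.

E = 2.2×10⁵ V/m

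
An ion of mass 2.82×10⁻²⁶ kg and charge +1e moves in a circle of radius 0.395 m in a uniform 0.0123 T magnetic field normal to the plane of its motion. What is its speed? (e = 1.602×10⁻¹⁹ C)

From |q|vB = mv²/r, v = |q|Br/m.
v = (1.602×10⁻¹⁹)(0.0123)(0.395)/2.82×10⁻²⁶ ≈ 2.76×10⁴ m/s.

v ≈ 2.76×10⁴ m/s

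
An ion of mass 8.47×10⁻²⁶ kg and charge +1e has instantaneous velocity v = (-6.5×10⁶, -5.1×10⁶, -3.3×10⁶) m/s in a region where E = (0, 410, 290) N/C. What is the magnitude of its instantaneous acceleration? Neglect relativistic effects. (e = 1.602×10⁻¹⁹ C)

|a| ≈ 9.50×10⁸ m/s²

Only an electric field acts, so F = qE = (1.602×10⁻¹⁹ C)·(0, 410, 290) = (0, 6.57×10⁻¹⁷, 4.65×10⁻¹⁷) N.
|a| = |F|/m = 8.045×10⁻¹⁷/8.47×10⁻²⁶ ≈ 9.50×10⁸ m/s².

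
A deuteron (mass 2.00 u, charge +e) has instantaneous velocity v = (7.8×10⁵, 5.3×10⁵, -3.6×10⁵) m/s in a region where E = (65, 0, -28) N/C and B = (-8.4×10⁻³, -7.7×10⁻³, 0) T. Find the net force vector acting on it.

v×B = (-2770, 3020, -1550) N/C.
E + v×B = (-2710, 3020, -1580) N/C.
F = q(E + v×B) = (1.602×10⁻¹⁹ C)·(-2710, 3020, -1580) = (-4.34×10⁻¹⁶, 4.84×10⁻¹⁶, -2.53×10⁻¹⁶) N.

F ≈ (-4.34×10⁻¹⁶, 4.84×10⁻¹⁶, -2.53×10⁻¹⁶) N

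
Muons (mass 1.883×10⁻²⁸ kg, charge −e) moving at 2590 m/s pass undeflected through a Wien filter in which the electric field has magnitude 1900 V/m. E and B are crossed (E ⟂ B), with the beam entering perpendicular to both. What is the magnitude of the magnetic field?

B = 0.734 T

Balance of forces in the selector: qE = qvB ⇒ B = E/v.
B = 1900/2590 = 0.734 T.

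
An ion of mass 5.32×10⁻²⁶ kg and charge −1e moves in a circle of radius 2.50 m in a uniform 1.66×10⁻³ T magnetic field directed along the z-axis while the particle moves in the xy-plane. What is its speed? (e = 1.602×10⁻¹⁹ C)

From |q|vB = mv²/r, v = |q|Br/m.
v = (1.602×10⁻¹⁹)(1.66×10⁻³)(2.50)/5.32×10⁻²⁶ ≈ 1.25×10⁴ m/s.

v ≈ 1.25×10⁴ m/s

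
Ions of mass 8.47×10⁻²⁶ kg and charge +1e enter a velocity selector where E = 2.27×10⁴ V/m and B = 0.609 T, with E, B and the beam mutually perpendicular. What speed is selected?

v = 3.73×10⁴ m/s

Straight-line motion ⇒ electric and magnetic forces cancel, so E = vB.
v = E/B = 2.27×10⁴/0.609 = 3.73×10⁴ m/s.
The result is independent of the particle's charge and mass.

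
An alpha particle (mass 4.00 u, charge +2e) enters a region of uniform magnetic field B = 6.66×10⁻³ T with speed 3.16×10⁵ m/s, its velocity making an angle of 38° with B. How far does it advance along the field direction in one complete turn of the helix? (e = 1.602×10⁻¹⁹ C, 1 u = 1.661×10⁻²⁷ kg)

p ≈ 4.87 m

v∥ = v cosθ = 3.16×10⁵·cos38° ≈ 2.490×10⁵ m/s.
T = 2πm/(|q|B) = 2π(6.644×10⁻²⁷)/((3.204×10⁻¹⁹)(6.66×10⁻³)) ≈ 1.956×10⁻⁵ s.
pitch = v∥ T = (2.490×10⁵)(1.956×10⁻⁵) ≈ 4.87 m.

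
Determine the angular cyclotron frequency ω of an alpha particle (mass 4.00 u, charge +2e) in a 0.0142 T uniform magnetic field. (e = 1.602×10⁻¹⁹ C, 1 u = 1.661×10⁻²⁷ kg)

ω ≈ 6.85×10⁵ rad/s

ω = |q|B/m.
ω = (3.204×10⁻¹⁹)(0.0142)/6.644×10⁻²⁷ ≈ 6.85×10⁵ rad/s.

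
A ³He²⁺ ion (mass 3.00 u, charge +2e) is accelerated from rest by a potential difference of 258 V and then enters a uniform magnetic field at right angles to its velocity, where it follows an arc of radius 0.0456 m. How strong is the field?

B ≈ 0.0621 T

v = √(2|q|V/m) = √(2·3.204×10⁻¹⁹·258/4.983×10⁻²⁷) ≈ 1.821×10⁵ m/s.
B = mv/(|q|r) = (4.983×10⁻²⁷)(1.821×10⁵)/((3.204×10⁻¹⁹)(0.0456)) ≈ 0.0621 T.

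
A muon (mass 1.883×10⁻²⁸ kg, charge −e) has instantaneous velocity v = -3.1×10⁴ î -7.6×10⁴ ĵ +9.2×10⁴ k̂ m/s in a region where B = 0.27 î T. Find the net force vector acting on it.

F ≈ (0, -3.98×10⁻¹⁵, -3.29×10⁻¹⁵) N

v×B = (0, 2.48×10⁴, 2.05×10⁴) N/C.
F = q v×B = (−1.602×10⁻¹⁹ C)·(0, 2.48×10⁴, 2.05×10⁴) = (0, -3.98×10⁻¹⁵, -3.29×10⁻¹⁵) N.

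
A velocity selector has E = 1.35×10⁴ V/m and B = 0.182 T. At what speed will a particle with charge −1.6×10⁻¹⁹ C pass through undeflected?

v = 7.42×10⁴ m/s

For undeflected motion the electric and magnetic forces balance: qE = qvB.
v = E/B = 1.35×10⁴/0.182 = 7.42×10⁴ m/s.
The result is independent of the particle's charge and mass.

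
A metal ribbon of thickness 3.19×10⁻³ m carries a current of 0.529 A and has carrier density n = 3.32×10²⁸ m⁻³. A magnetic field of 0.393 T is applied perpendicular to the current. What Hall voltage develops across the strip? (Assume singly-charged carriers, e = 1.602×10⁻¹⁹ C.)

V_H ≈ 1.23×10⁻⁸ V

V_H = IB/(n e t).
V_H = (0.529)(0.393)/((3.32×10²⁸)(1.602×10⁻¹⁹)(3.19×10⁻³)) ≈ 1.23×10⁻⁸ V.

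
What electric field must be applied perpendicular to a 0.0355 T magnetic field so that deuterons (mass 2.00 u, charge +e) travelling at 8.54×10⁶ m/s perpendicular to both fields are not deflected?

For straight-line motion qE = qvB, so E = vB.
E = 8.54×10⁶ × 0.0355 = 3.03×10⁵ V/m.

E = 3.03×10⁵ V/m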